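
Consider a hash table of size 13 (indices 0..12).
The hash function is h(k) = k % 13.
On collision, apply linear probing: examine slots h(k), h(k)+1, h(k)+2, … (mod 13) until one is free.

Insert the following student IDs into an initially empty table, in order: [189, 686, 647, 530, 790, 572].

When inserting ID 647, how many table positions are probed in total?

Insert 189: h=7, slot 7 empty => index 7.
Insert 686: h=10, slot 10 empty => index 10.
Insert 647: h=10, slot 10 occupied => index 11.
Insert 530: h=10, slots 10,11 occupied => index 12.
Insert 790: h=10, slots 10,11,12 occupied => index 0.
Insert 572: h=0, slot 0 occupied => index 1.
Table: [790, 572, ∅, ∅, ∅, ∅, ∅, 189, ∅, ∅, 686, 647, 530]

2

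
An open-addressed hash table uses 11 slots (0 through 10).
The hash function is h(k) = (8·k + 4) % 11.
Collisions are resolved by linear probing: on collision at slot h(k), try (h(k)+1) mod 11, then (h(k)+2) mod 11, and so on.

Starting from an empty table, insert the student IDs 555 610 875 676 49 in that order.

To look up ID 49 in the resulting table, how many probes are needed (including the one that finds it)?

4

555: h=0 => slot 0
610: h=0, probe 0,1 => slot 1
875: h=8 => slot 8
676: h=0, probe 0,1,2 => slot 2
49: h=0, probe 0,1,2,3 => slot 3
Table: [555, 610, 676, 49, _, _, _, _, 875, _, _]
Lookup 49: h=0, probe 0,1,2,3 → found at 3.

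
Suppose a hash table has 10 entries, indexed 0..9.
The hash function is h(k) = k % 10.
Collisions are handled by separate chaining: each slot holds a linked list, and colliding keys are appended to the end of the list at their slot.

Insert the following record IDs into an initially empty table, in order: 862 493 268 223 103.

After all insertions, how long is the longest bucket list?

862 -> bucket 2
493 -> bucket 3
268 -> bucket 8
223 -> bucket 3 (collision)
103 -> bucket 3 (collision)
Final buckets:
0: .
1: .
2: 862
3: 493 -> 223 -> 103
4: .
5: .
6: .
7: .
8: 268
9: .

3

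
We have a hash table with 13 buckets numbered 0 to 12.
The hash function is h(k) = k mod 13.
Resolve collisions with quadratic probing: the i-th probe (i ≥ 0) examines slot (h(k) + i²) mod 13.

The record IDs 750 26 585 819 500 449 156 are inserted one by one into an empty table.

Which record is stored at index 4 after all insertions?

750 hashes to 9; slot 9 is free -> place at 9.
26 hashes to 0; slot 0 is free -> place at 0.
585 hashes to 0; 0 taken -> place at 1.
819 hashes to 0; 0,1 taken -> place at 4.
500 hashes to 6; slot 6 is free -> place at 6.
449 hashes to 7; slot 7 is free -> place at 7.
156 hashes to 0; 0,1,4,9 taken -> place at 3.
Table: [26, 585, ., 156, 819, ., 500, 449, ., 750, ., ., .]

819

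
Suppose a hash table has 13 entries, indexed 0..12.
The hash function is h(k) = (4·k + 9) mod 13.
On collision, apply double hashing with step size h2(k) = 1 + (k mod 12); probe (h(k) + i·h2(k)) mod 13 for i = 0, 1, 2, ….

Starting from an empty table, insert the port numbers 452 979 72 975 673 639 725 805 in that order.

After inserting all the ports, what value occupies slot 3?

725

Insert 452: h=10, slot 10 empty -> index 10.
Insert 979: h=12, slot 12 empty -> index 12.
Insert 72: h=11, slot 11 empty -> index 11.
Insert 975: h=9, slot 9 empty -> index 9.
Insert 673: h=10, h2=2, slots 10,12 occupied -> index 1.
Insert 639: h=4, slot 4 empty -> index 4.
Insert 725: h=10, h2=6, slot 10 occupied -> index 3.
Insert 805: h=5, slot 5 empty -> index 5.
Table: [∅, 673, ∅, 725, 639, 805, ∅, ∅, ∅, 975, 452, 72, 979]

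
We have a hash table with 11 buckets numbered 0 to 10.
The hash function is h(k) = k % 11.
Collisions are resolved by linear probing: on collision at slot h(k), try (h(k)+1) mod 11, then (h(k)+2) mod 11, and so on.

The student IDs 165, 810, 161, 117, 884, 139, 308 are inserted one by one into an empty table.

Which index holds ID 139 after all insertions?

10

Insert 165: h=0, slot 0 empty → index 0.
Insert 810: h=7, slot 7 empty → index 7.
Insert 161: h=7, slot 7 occupied → index 8.
Insert 117: h=7, slots 7,8 occupied → index 9.
Insert 884: h=4, slot 4 empty → index 4.
Insert 139: h=7, slots 7,8,9 occupied → index 10.
Insert 308: h=0, slot 0 occupied → index 1.
Table: [165, 308, ∅, ∅, 884, ∅, ∅, 810, 161, 117, 139]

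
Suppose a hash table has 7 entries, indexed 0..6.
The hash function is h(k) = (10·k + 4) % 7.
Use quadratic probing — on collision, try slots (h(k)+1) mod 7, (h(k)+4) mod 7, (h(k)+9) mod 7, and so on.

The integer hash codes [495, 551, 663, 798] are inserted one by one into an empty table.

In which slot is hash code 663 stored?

2

495 hashes to 5; slot 5 is free => place at 5.
551 hashes to 5; 5 taken => place at 6.
663 hashes to 5; 5,6 taken => place at 2.
798 hashes to 4; slot 4 is free => place at 4.
Table: [∅, ∅, 663, ∅, 798, 495, 551]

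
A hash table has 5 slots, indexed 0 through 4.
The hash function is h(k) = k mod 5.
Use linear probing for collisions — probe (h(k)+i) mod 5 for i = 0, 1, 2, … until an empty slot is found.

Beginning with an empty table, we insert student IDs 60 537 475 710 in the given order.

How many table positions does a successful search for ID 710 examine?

4

60: h=0 → slot 0
537: h=2 → slot 2
475: h=0, probe 0,1 → slot 1
710: h=0, probe 0,1,2,3 → slot 3
Table: [60, 475, 537, 710, ∅]
Lookup 710: h=0, probe 0,1,2,3 → found at 3.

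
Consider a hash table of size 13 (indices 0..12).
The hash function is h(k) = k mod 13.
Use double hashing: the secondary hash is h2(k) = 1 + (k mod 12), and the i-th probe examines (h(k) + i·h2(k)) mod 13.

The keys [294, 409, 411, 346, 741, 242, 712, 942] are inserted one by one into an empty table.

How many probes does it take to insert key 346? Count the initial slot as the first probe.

294 hashes to 8; slot 8 is free → place at 8.
409 hashes to 6; slot 6 is free → place at 6.
411 hashes to 8, h2=4; 8 taken → place at 12.
346 hashes to 8, h2=11; 8,6 taken → place at 4.
741 hashes to 0; slot 0 is free → place at 0.
242 hashes to 8, h2=3; 8 taken → place at 11.
712 hashes to 10; slot 10 is free → place at 10.
942 hashes to 6, h2=7; 6,0 taken → place at 7.
Table: [741, ., ., ., 346, ., 409, 942, 294, ., 712, 242, 411]

3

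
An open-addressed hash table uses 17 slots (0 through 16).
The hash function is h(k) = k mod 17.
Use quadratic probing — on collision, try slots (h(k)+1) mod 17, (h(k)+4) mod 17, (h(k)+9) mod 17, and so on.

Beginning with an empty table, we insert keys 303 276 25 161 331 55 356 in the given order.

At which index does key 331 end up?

12

303 hashes to 14; slot 14 is free => place at 14.
276 hashes to 4; slot 4 is free => place at 4.
25 hashes to 8; slot 8 is free => place at 8.
161 hashes to 8; 8 taken => place at 9.
331 hashes to 8; 8,9 taken => place at 12.
55 hashes to 4; 4 taken => place at 5.
356 hashes to 16; slot 16 is free => place at 16.
Table: [., ., ., ., 276, 55, ., ., 25, 161, ., ., 331, ., 303, ., 356]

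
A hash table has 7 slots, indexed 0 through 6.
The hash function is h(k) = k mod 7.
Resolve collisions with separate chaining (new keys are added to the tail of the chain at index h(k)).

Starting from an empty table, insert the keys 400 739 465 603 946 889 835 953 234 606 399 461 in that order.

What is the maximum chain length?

4

Insert 400: h=1, bucket 1 empty -> new chain.
Insert 739: h=4, bucket 4 empty -> new chain.
Insert 465: h=3, bucket 3 empty -> new chain.
Insert 603: h=1, bucket 1 nonempty -> append to chain.
Insert 946: h=1, bucket 1 nonempty -> append to chain.
Insert 889: h=0, bucket 0 empty -> new chain.
Insert 835: h=2, bucket 2 empty -> new chain.
Insert 953: h=1, bucket 1 nonempty -> append to chain.
Insert 234: h=3, bucket 3 nonempty -> append to chain.
Insert 606: h=4, bucket 4 nonempty -> append to chain.
Insert 399: h=0, bucket 0 nonempty -> append to chain.
Insert 461: h=6, bucket 6 empty -> new chain.
Final buckets:
0: 889 -> 399
1: 400 -> 603 -> 946 -> 953
2: 835
3: 465 -> 234
4: 739 -> 606
5: .
6: 461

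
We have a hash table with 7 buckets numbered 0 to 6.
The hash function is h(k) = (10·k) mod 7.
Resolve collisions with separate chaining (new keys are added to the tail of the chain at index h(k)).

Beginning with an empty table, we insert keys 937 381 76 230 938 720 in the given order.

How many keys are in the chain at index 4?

937 → bucket 4
381 → bucket 2
76 → bucket 4 (collision)
230 → bucket 4 (collision)
938 → bucket 0
720 → bucket 4 (collision)
Final buckets:
0: 938
1: —
2: 381
3: —
4: 937 -> 76 -> 230 -> 720
5: —
6: —

4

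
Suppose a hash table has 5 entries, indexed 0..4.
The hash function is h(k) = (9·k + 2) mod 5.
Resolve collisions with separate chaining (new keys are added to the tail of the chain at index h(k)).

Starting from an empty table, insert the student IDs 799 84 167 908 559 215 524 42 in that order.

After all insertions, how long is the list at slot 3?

4

799 → bucket 3
84 → bucket 3 (collision)
167 → bucket 0
908 → bucket 4
559 → bucket 3 (collision)
215 → bucket 2
524 → bucket 3 (collision)
42 → bucket 0 (collision)
Final buckets:
0: 167 -> 42
1: —
2: 215
3: 799 -> 84 -> 559 -> 524
4: 908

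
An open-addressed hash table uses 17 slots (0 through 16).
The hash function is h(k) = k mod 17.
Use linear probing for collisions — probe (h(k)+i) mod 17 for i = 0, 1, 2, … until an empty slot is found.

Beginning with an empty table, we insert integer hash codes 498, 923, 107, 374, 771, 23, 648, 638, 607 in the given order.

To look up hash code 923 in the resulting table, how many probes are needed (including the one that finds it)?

498 hashes to 5; slot 5 is free => place at 5.
923 hashes to 5; 5 taken => place at 6.
107 hashes to 5; 5,6 taken => place at 7.
374 hashes to 0; slot 0 is free => place at 0.
771 hashes to 6; 6,7 taken => place at 8.
23 hashes to 6; 6,7,8 taken => place at 9.
648 hashes to 2; slot 2 is free => place at 2.
638 hashes to 9; 9 taken => place at 10.
607 hashes to 12; slot 12 is free => place at 12.
Table: [374, —, 648, —, —, 498, 923, 107, 771, 23, 638, —, 607, —, —, —, —]
Lookup 923: h=5, probe 5,6 → found at 6.

2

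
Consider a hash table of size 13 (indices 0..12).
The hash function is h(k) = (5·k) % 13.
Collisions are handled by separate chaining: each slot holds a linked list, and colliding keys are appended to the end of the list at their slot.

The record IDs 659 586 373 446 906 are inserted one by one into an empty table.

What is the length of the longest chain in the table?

3

Insert 659: h=6, bucket 6 empty → new chain.
Insert 586: h=5, bucket 5 empty → new chain.
Insert 373: h=6, bucket 6 nonempty → append to chain.
Insert 446: h=7, bucket 7 empty → new chain.
Insert 906: h=6, bucket 6 nonempty → append to chain.
Final buckets:
0: —
1: —
2: —
3: —
4: —
5: 586
6: 659 -> 373 -> 906
7: 446
8: —
9: —
10: —
11: —
12: —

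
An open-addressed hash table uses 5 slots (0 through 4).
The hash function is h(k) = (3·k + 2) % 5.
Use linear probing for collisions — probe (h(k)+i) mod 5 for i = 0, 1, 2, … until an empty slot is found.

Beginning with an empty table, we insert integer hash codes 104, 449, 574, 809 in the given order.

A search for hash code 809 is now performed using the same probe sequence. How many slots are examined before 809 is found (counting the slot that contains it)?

104 hashes to 4; slot 4 is free -> place at 4.
449 hashes to 4; 4 taken -> place at 0.
574 hashes to 4; 4,0 taken -> place at 1.
809 hashes to 4; 4,0,1 taken -> place at 2.
Table: [449, 574, 809, ., 104]
Lookup 809: h=4, probe 4,0,1,2 → found at 2.

4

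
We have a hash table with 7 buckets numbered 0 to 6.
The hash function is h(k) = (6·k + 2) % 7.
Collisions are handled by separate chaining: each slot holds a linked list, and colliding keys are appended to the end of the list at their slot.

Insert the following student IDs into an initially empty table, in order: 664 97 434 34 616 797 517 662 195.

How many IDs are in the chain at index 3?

Insert 664: h=3, bucket 3 empty → new chain.
Insert 97: h=3, bucket 3 nonempty → append to chain.
Insert 434: h=2, bucket 2 empty → new chain.
Insert 34: h=3, bucket 3 nonempty → append to chain.
Insert 616: h=2, bucket 2 nonempty → append to chain.
Insert 797: h=3, bucket 3 nonempty → append to chain.
Insert 517: h=3, bucket 3 nonempty → append to chain.
Insert 662: h=5, bucket 5 empty → new chain.
Insert 195: h=3, bucket 3 nonempty → append to chain.
Final buckets:
0: -
1: -
2: 434 -> 616
3: 664 -> 97 -> 34 -> 797 -> 517 -> 195
4: -
5: 662
6: -

6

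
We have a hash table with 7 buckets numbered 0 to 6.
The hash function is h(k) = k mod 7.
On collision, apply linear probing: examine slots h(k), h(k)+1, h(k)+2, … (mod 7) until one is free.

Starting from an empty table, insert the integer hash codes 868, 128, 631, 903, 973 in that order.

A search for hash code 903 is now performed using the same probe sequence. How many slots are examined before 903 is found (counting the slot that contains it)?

4

Insert 868: h=0, slot 0 empty => index 0.
Insert 128: h=2, slot 2 empty => index 2.
Insert 631: h=1, slot 1 empty => index 1.
Insert 903: h=0, slots 0,1,2 occupied => index 3.
Insert 973: h=0, slots 0,1,2,3 occupied => index 4.
Table: [868, 631, 128, 903, 973, ∅, ∅]
Lookup 903: h=0, probe 0,1,2,3 → found at 3.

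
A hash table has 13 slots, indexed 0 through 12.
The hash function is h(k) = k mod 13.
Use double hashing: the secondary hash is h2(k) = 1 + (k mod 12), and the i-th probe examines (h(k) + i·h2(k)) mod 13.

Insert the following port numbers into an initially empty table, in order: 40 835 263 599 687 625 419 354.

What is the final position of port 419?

12

40 hashes to 1; slot 1 is free → place at 1.
835 hashes to 3; slot 3 is free → place at 3.
263 hashes to 3, h2=12; 3 taken → place at 2.
599 hashes to 1, h2=12; 1 taken → place at 0.
687 hashes to 11; slot 11 is free → place at 11.
625 hashes to 1, h2=2; 1,3 taken → place at 5.
419 hashes to 3, h2=12; 3,2,1,0 taken → place at 12.
354 hashes to 3, h2=7; 3 taken → place at 10.
Table: [599, 40, 263, 835, ., 625, ., ., ., ., 354, 687, 419]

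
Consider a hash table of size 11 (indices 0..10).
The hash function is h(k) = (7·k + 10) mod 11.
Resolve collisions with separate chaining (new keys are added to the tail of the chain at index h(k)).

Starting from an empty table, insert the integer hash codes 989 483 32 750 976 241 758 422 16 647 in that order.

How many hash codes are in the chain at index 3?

5

989 → bucket 3
483 → bucket 3 (collision)
32 → bucket 3 (collision)
750 → bucket 2
976 → bucket 0
241 → bucket 3 (collision)
758 → bucket 3 (collision)
422 → bucket 5
16 → bucket 1
647 → bucket 7
Final buckets:
0: 976
1: 16
2: 750
3: 989 -> 483 -> 32 -> 241 -> 758
4: _
5: 422
6: _
7: 647
8: _
9: _
10: _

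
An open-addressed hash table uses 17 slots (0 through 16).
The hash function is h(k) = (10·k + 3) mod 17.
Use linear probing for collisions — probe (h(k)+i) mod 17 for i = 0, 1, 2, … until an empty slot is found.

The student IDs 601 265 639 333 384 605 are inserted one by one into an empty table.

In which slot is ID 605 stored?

5

601 hashes to 12; slot 12 is free → place at 12.
265 hashes to 1; slot 1 is free → place at 1.
639 hashes to 1; 1 taken → place at 2.
333 hashes to 1; 1,2 taken → place at 3.
384 hashes to 1; 1,2,3 taken → place at 4.
605 hashes to 1; 1,2,3,4 taken → place at 5.
Table: [., 265, 639, 333, 384, 605, ., ., ., ., ., ., 601, ., ., ., .]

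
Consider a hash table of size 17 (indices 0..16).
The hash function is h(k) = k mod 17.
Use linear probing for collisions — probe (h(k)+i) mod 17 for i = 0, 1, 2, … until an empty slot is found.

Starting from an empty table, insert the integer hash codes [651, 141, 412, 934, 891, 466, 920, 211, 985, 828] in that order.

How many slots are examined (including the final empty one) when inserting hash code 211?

651: h=5 → slot 5
141: h=5, probe 5,6 → slot 6
412: h=4 → slot 4
934: h=16 → slot 16
891: h=7 → slot 7
466: h=7, probe 7,8 → slot 8
920: h=2 → slot 2
211: h=7, probe 7,8,9 → slot 9
985: h=16, probe 16,0 → slot 0
828: h=12 → slot 12
Table: [985, _, 920, _, 412, 651, 141, 891, 466, 211, _, _, 828, _, _, _, 934]

3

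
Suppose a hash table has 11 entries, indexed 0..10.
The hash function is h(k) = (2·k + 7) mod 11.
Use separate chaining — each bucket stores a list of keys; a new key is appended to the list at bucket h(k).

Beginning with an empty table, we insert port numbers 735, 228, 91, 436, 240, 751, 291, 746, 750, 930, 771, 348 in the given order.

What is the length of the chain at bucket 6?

Insert 735: h=3, bucket 3 empty → new chain.
Insert 228: h=1, bucket 1 empty → new chain.
Insert 91: h=2, bucket 2 empty → new chain.
Insert 436: h=10, bucket 10 empty → new chain.
Insert 240: h=3, bucket 3 nonempty → append to chain.
Insert 751: h=2, bucket 2 nonempty → append to chain.
Insert 291: h=6, bucket 6 empty → new chain.
Insert 746: h=3, bucket 3 nonempty → append to chain.
Insert 750: h=0, bucket 0 empty → new chain.
Insert 930: h=8, bucket 8 empty → new chain.
Insert 771: h=9, bucket 9 empty → new chain.
Insert 348: h=10, bucket 10 nonempty → append to chain.
Final buckets:
0: 750
1: 228
2: 91 -> 751
3: 735 -> 240 -> 746
4: —
5: —
6: 291
7: —
8: 930
9: 771
10: 436 -> 348

1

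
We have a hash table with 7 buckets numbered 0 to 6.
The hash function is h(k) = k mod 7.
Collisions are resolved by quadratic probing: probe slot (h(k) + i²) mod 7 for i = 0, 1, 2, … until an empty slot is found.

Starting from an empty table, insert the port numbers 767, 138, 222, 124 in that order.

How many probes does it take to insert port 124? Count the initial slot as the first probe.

767 hashes to 4; slot 4 is free -> place at 4.
138 hashes to 5; slot 5 is free -> place at 5.
222 hashes to 5; 5 taken -> place at 6.
124 hashes to 5; 5,6 taken -> place at 2.
Table: [., ., 124, ., 767, 138, 222]

3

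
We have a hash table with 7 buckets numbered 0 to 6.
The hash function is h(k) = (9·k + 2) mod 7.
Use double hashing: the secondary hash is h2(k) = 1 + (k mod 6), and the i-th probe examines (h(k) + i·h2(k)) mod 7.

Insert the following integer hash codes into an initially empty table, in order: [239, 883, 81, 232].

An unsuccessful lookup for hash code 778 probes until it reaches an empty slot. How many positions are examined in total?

3

239: h=4 => slot 4
883: h=4, h2=2, probe 4,6 => slot 6
81: h=3 => slot 3
232: h=4, h2=5, probe 4,2 => slot 2
Table: [—, —, 232, 81, 239, —, 883]
Lookup 778: h=4, h2=5, probe 4,2,0 → slot 0 empty, not found.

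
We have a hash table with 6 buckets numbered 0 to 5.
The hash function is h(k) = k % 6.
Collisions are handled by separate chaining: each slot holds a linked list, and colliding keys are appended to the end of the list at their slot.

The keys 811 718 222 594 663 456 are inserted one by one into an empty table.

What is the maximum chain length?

3

Insert 811: h=1, bucket 1 empty → new chain.
Insert 718: h=4, bucket 4 empty → new chain.
Insert 222: h=0, bucket 0 empty → new chain.
Insert 594: h=0, bucket 0 nonempty → append to chain.
Insert 663: h=3, bucket 3 empty → new chain.
Insert 456: h=0, bucket 0 nonempty → append to chain.
Final buckets:
0: 222 -> 594 -> 456
1: 811
2: .
3: 663
4: 718
5: .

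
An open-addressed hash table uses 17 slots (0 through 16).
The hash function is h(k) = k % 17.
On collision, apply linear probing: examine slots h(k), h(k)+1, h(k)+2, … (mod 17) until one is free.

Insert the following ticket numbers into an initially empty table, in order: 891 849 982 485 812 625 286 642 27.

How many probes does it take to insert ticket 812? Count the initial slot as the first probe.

891 hashes to 7; slot 7 is free → place at 7.
849 hashes to 16; slot 16 is free → place at 16.
982 hashes to 13; slot 13 is free → place at 13.
485 hashes to 9; slot 9 is free → place at 9.
812 hashes to 13; 13 taken → place at 14.
625 hashes to 13; 13,14 taken → place at 15.
286 hashes to 14; 14,15,16 taken → place at 0.
642 hashes to 13; 13,14,15,16,0 taken → place at 1.
27 hashes to 10; slot 10 is free → place at 10.
Table: [286, 642, _, _, _, _, _, 891, _, 485, 27, _, _, 982, 812, 625, 849]

2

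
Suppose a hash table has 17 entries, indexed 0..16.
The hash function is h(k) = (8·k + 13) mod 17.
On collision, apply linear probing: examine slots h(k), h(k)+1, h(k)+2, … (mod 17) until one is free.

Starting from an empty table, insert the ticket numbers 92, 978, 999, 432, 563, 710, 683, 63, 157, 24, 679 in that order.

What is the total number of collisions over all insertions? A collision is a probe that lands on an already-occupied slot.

Insert 92: h=1, slot 1 empty => index 1.
Insert 978: h=0, slot 0 empty => index 0.
Insert 999: h=15, slot 15 empty => index 15.
Insert 432: h=1, slot 1 occupied => index 2.
Insert 563: h=12, slot 12 empty => index 12.
Insert 710: h=15, slot 15 occupied => index 16.
Insert 683: h=3, slot 3 empty => index 3.
Insert 63: h=7, slot 7 empty => index 7.
Insert 157: h=11, slot 11 empty => index 11.
Insert 24: h=1, slots 1,2,3 occupied => index 4.
Insert 679: h=5, slot 5 empty => index 5.
Table: [978, 92, 432, 683, 24, 679, —, 63, —, —, —, 157, 563, —, —, 999, 710]

5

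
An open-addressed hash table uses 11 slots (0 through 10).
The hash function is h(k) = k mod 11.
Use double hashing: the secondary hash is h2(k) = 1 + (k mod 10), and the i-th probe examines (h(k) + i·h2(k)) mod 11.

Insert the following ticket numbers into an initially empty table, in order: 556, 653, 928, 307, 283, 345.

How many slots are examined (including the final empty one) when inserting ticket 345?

Insert 556: h=6, slot 6 empty => index 6.
Insert 653: h=4, slot 4 empty => index 4.
Insert 928: h=4, h2=9, slot 4 occupied => index 2.
Insert 307: h=10, slot 10 empty => index 10.
Insert 283: h=8, slot 8 empty => index 8.
Insert 345: h=4, h2=6, slots 4,10 occupied => index 5.
Table: [—, —, 928, —, 653, 345, 556, —, 283, —, 307]

3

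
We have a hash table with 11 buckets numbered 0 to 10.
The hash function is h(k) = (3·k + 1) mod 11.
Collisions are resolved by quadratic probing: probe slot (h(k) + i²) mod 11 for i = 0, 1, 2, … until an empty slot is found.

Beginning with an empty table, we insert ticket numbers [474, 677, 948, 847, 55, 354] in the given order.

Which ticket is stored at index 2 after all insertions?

474 hashes to 4; slot 4 is free => place at 4.
677 hashes to 8; slot 8 is free => place at 8.
948 hashes to 7; slot 7 is free => place at 7.
847 hashes to 1; slot 1 is free => place at 1.
55 hashes to 1; 1 taken => place at 2.
354 hashes to 7; 7,8 taken => place at 0.
Table: [354, 847, 55, _, 474, _, _, 948, 677, _, _]

55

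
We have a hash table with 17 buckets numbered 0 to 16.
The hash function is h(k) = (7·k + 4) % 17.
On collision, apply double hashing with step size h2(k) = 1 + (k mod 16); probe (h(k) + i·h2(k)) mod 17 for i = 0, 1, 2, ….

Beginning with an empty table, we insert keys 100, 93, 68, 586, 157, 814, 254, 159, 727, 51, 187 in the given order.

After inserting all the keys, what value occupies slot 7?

100 hashes to 7; slot 7 is free => place at 7.
93 hashes to 9; slot 9 is free => place at 9.
68 hashes to 4; slot 4 is free => place at 4.
586 hashes to 9, h2=11; 9 taken => place at 3.
157 hashes to 15; slot 15 is free => place at 15.
814 hashes to 7, h2=15; 7 taken => place at 5.
254 hashes to 14; slot 14 is free => place at 14.
159 hashes to 12; slot 12 is free => place at 12.
727 hashes to 10; slot 10 is free => place at 10.
51 hashes to 4, h2=4; 4 taken => place at 8.
187 hashes to 4, h2=12; 4 taken => place at 16.
Table: [—, —, —, 586, 68, 814, —, 100, 51, 93, 727, —, 159, —, 254, 157, 187]

100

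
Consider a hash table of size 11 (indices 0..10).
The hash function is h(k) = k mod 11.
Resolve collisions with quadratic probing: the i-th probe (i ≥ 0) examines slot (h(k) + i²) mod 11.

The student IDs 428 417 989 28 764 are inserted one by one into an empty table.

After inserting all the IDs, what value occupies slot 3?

428: h=10 → slot 10
417: h=10, probe 10,0 → slot 0
989: h=10, probe 10,0,3 → slot 3
28: h=6 → slot 6
764: h=5 → slot 5
Table: [417, _, _, 989, _, 764, 28, _, _, _, 428]

989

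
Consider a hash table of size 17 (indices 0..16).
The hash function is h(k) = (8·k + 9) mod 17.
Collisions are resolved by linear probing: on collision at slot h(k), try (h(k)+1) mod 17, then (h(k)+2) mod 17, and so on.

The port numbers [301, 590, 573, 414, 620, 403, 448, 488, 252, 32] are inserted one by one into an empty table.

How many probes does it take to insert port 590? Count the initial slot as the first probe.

Insert 301: h=3, slot 3 empty => index 3.
Insert 590: h=3, slot 3 occupied => index 4.
Insert 573: h=3, slots 3,4 occupied => index 5.
Insert 414: h=6, slot 6 empty => index 6.
Insert 620: h=5, slots 5,6 occupied => index 7.
Insert 403: h=3, slots 3,4,5,6,7 occupied => index 8.
Insert 448: h=6, slots 6,7,8 occupied => index 9.
Insert 488: h=3, slots 3,4,5,6,7,8,9 occupied => index 10.
Insert 252: h=2, slot 2 empty => index 2.
Insert 32: h=10, slot 10 occupied => index 11.
Table: [_, _, 252, 301, 590, 573, 414, 620, 403, 448, 488, 32, _, _, _, _, _]

2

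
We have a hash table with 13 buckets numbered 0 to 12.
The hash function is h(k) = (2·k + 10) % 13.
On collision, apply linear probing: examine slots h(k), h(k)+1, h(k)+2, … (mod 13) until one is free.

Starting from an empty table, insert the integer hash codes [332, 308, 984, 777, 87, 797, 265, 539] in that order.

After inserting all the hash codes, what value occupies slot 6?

332 hashes to 11; slot 11 is free -> place at 11.
308 hashes to 2; slot 2 is free -> place at 2.
984 hashes to 2; 2 taken -> place at 3.
777 hashes to 4; slot 4 is free -> place at 4.
87 hashes to 2; 2,3,4 taken -> place at 5.
797 hashes to 5; 5 taken -> place at 6.
265 hashes to 7; slot 7 is free -> place at 7.
539 hashes to 9; slot 9 is free -> place at 9.
Table: [_, _, 308, 984, 777, 87, 797, 265, _, 539, _, 332, _]

797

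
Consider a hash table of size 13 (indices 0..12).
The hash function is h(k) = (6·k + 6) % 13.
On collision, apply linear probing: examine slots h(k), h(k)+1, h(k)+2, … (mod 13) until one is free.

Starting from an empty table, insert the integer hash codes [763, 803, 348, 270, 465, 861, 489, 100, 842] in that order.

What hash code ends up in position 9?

Insert 763: h=8, slot 8 empty → index 8.
Insert 803: h=1, slot 1 empty → index 1.
Insert 348: h=1, slot 1 occupied → index 2.
Insert 270: h=1, slots 1,2 occupied → index 3.
Insert 465: h=1, slots 1,2,3 occupied → index 4.
Insert 861: h=11, slot 11 empty → index 11.
Insert 489: h=2, slots 2,3,4 occupied → index 5.
Insert 100: h=8, slot 8 occupied → index 9.
Insert 842: h=1, slots 1,2,3,4,5 occupied → index 6.
Table: [—, 803, 348, 270, 465, 489, 842, —, 763, 100, —, 861, —]

100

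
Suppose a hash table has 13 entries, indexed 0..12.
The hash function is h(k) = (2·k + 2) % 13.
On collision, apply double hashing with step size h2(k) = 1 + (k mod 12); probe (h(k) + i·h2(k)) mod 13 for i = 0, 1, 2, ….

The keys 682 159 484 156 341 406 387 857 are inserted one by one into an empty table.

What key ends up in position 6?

682 hashes to 1; slot 1 is free => place at 1.
159 hashes to 8; slot 8 is free => place at 8.
484 hashes to 8, h2=5; 8 taken => place at 0.
156 hashes to 2; slot 2 is free => place at 2.
341 hashes to 8, h2=6; 8,1 taken => place at 7.
406 hashes to 8, h2=11; 8 taken => place at 6.
387 hashes to 9; slot 9 is free => place at 9.
857 hashes to 0, h2=6; 0,6 taken => place at 12.
Table: [484, 682, 156, ∅, ∅, ∅, 406, 341, 159, 387, ∅, ∅, 857]

406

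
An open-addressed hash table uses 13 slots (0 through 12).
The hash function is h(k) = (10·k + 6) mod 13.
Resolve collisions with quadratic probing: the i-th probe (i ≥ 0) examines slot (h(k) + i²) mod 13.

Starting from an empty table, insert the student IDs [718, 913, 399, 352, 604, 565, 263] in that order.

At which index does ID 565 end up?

2

Insert 718: h=10, slot 10 empty -> index 10.
Insert 913: h=10, slot 10 occupied -> index 11.
Insert 399: h=5, slot 5 empty -> index 5.
Insert 352: h=3, slot 3 empty -> index 3.
Insert 604: h=1, slot 1 empty -> index 1.
Insert 565: h=1, slot 1 occupied -> index 2.
Insert 263: h=10, slots 10,11,1 occupied -> index 6.
Table: [_, 604, 565, 352, _, 399, 263, _, _, _, 718, 913, _]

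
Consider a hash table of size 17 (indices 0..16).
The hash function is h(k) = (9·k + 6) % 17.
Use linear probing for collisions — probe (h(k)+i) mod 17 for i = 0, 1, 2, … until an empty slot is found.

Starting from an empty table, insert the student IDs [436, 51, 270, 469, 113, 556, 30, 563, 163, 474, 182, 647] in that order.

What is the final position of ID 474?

9

436 hashes to 3; slot 3 is free -> place at 3.
51 hashes to 6; slot 6 is free -> place at 6.
270 hashes to 5; slot 5 is free -> place at 5.
469 hashes to 11; slot 11 is free -> place at 11.
113 hashes to 3; 3 taken -> place at 4.
556 hashes to 12; slot 12 is free -> place at 12.
30 hashes to 4; 4,5,6 taken -> place at 7.
563 hashes to 7; 7 taken -> place at 8.
163 hashes to 11; 11,12 taken -> place at 13.
474 hashes to 5; 5,6,7,8 taken -> place at 9.
182 hashes to 12; 12,13 taken -> place at 14.
647 hashes to 15; slot 15 is free -> place at 15.
Table: [-, -, -, 436, 113, 270, 51, 30, 563, 474, -, 469, 556, 163, 182, 647, -]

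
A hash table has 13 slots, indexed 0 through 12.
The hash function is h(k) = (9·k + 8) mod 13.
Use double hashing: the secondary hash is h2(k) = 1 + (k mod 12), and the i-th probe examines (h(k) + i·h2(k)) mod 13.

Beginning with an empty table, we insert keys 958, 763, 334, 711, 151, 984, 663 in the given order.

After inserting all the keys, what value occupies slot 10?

151

958: h=11 → slot 11
763: h=11, h2=8, probe 11,6 → slot 6
334: h=11, h2=11, probe 11,9 → slot 9
711: h=11, h2=4, probe 11,2 → slot 2
151: h=2, h2=8, probe 2,10 → slot 10
984: h=11, h2=1, probe 11,12 → slot 12
663: h=8 → slot 8
Table: [., ., 711, ., ., ., 763, ., 663, 334, 151, 958, 984]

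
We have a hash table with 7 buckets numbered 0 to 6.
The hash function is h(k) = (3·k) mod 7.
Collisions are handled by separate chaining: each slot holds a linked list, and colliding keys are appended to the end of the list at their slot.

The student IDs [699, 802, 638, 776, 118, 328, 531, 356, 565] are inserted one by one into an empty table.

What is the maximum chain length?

Insert 699: h=4, bucket 4 empty -> new chain.
Insert 802: h=5, bucket 5 empty -> new chain.
Insert 638: h=3, bucket 3 empty -> new chain.
Insert 776: h=4, bucket 4 nonempty -> append to chain.
Insert 118: h=4, bucket 4 nonempty -> append to chain.
Insert 328: h=4, bucket 4 nonempty -> append to chain.
Insert 531: h=4, bucket 4 nonempty -> append to chain.
Insert 356: h=4, bucket 4 nonempty -> append to chain.
Insert 565: h=1, bucket 1 empty -> new chain.
Final buckets:
0: _
1: 565
2: _
3: 638
4: 699 -> 776 -> 118 -> 328 -> 531 -> 356
5: 802
6: _

6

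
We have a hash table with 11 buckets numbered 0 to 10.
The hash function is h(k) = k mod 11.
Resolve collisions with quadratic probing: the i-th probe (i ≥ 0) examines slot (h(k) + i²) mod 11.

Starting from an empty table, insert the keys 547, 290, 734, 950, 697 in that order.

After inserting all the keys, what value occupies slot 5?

547: h=8 -> slot 8
290: h=4 -> slot 4
734: h=8, probe 8,9 -> slot 9
950: h=4, probe 4,5 -> slot 5
697: h=4, probe 4,5,8,2 -> slot 2
Table: [., ., 697, ., 290, 950, ., ., 547, 734, .]

950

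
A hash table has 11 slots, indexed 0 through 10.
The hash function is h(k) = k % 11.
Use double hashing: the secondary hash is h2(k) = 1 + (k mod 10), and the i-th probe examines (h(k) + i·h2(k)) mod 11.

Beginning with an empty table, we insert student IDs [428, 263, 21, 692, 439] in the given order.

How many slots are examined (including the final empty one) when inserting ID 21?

2

428 hashes to 10; slot 10 is free -> place at 10.
263 hashes to 10, h2=4; 10 taken -> place at 3.
21 hashes to 10, h2=2; 10 taken -> place at 1.
692 hashes to 10, h2=3; 10 taken -> place at 2.
439 hashes to 10, h2=10; 10 taken -> place at 9.
Table: [-, 21, 692, 263, -, -, -, -, -, 439, 428]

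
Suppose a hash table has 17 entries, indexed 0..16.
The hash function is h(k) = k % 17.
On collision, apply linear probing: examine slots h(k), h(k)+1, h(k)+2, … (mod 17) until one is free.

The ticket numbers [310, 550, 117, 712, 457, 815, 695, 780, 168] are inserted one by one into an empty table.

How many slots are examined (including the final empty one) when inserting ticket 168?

310 hashes to 4; slot 4 is free => place at 4.
550 hashes to 6; slot 6 is free => place at 6.
117 hashes to 15; slot 15 is free => place at 15.
712 hashes to 15; 15 taken => place at 16.
457 hashes to 15; 15,16 taken => place at 0.
815 hashes to 16; 16,0 taken => place at 1.
695 hashes to 15; 15,16,0,1 taken => place at 2.
780 hashes to 15; 15,16,0,1,2 taken => place at 3.
168 hashes to 15; 15,16,0,1,2,3,4 taken => place at 5.
Table: [457, 815, 695, 780, 310, 168, 550, _, _, _, _, _, _, _, _, 117, 712]

8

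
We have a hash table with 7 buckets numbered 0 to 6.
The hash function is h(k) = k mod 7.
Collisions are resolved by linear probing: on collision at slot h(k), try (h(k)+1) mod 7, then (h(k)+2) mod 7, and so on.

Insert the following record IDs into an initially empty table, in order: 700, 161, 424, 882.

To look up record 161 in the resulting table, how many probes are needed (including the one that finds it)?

700 hashes to 0; slot 0 is free -> place at 0.
161 hashes to 0; 0 taken -> place at 1.
424 hashes to 4; slot 4 is free -> place at 4.
882 hashes to 0; 0,1 taken -> place at 2.
Table: [700, 161, 882, ., 424, ., .]
Lookup 161: h=0, probe 0,1 → found at 1.

2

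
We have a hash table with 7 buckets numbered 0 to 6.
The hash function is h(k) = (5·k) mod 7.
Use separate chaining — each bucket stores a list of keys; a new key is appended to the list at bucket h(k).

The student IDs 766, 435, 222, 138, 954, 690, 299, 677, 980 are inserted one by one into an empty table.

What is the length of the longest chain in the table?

4

766 → bucket 1
435 → bucket 5
222 → bucket 4
138 → bucket 4 (collision)
954 → bucket 3
690 → bucket 6
299 → bucket 4 (collision)
677 → bucket 4 (collision)
980 → bucket 0
Final buckets:
0: 980
1: 766
2: .
3: 954
4: 222 -> 138 -> 299 -> 677
5: 435
6: 690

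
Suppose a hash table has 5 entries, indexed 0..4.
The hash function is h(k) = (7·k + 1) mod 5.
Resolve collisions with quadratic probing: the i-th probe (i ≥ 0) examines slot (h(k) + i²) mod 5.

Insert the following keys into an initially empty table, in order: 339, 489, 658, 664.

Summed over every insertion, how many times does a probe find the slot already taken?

339: h=4 -> slot 4
489: h=4, probe 4,0 -> slot 0
658: h=2 -> slot 2
664: h=4, probe 4,0,3 -> slot 3
Table: [489, _, 658, 664, 339]

3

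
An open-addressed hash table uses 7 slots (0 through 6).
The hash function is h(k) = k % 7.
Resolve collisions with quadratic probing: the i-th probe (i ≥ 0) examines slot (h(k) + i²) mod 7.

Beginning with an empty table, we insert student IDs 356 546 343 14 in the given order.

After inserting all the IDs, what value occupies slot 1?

343

Insert 356: h=6, slot 6 empty → index 6.
Insert 546: h=0, slot 0 empty → index 0.
Insert 343: h=0, slot 0 occupied → index 1.
Insert 14: h=0, slots 0,1 occupied → index 4.
Table: [546, 343, —, —, 14, —, 356]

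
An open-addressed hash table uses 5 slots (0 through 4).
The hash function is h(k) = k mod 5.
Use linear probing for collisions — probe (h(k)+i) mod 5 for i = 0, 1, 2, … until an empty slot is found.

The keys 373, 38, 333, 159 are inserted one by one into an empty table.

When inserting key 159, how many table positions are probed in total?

3

Insert 373: h=3, slot 3 empty → index 3.
Insert 38: h=3, slot 3 occupied → index 4.
Insert 333: h=3, slots 3,4 occupied → index 0.
Insert 159: h=4, slots 4,0 occupied → index 1.
Table: [333, 159, ., 373, 38]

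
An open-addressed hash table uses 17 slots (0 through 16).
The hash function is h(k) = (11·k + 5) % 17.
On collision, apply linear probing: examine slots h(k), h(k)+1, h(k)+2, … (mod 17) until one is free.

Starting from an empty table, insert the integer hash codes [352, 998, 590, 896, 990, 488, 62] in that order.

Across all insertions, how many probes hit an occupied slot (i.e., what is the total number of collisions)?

352 hashes to 1; slot 1 is free → place at 1.
998 hashes to 1; 1 taken → place at 2.
590 hashes to 1; 1,2 taken → place at 3.
896 hashes to 1; 1,2,3 taken → place at 4.
990 hashes to 15; slot 15 is free → place at 15.
488 hashes to 1; 1,2,3,4 taken → place at 5.
62 hashes to 7; slot 7 is free → place at 7.
Table: [—, 352, 998, 590, 896, 488, —, 62, —, —, —, —, —, —, —, 990, —]

10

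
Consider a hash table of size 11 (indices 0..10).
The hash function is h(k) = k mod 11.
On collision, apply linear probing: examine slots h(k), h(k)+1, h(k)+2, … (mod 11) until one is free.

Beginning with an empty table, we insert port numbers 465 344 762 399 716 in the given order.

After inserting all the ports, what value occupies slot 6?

465 hashes to 3; slot 3 is free → place at 3.
344 hashes to 3; 3 taken → place at 4.
762 hashes to 3; 3,4 taken → place at 5.
399 hashes to 3; 3,4,5 taken → place at 6.
716 hashes to 1; slot 1 is free → place at 1.
Table: [∅, 716, ∅, 465, 344, 762, 399, ∅, ∅, ∅, ∅]

399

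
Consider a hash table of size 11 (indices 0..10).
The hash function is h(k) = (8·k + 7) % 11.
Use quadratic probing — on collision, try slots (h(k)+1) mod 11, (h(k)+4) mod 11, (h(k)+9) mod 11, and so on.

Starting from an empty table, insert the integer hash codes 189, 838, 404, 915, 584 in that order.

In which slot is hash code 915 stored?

189 hashes to 1; slot 1 is free → place at 1.
838 hashes to 1; 1 taken → place at 2.
404 hashes to 5; slot 5 is free → place at 5.
915 hashes to 1; 1,2,5 taken → place at 10.
584 hashes to 4; slot 4 is free → place at 4.
Table: [—, 189, 838, —, 584, 404, —, —, —, —, 915]

10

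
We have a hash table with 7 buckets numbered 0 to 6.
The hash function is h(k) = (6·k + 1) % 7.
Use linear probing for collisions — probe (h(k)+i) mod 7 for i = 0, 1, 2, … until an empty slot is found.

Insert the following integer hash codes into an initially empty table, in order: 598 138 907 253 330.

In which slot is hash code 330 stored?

598 hashes to 5; slot 5 is free => place at 5.
138 hashes to 3; slot 3 is free => place at 3.
907 hashes to 4; slot 4 is free => place at 4.
253 hashes to 0; slot 0 is free => place at 0.
330 hashes to 0; 0 taken => place at 1.
Table: [253, 330, ∅, 138, 907, 598, ∅]

1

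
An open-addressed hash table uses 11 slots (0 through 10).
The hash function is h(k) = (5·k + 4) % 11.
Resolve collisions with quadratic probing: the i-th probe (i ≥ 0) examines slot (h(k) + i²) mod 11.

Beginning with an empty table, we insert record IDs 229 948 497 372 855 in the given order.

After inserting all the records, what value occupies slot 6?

372

Insert 229: h=5, slot 5 empty => index 5.
Insert 948: h=3, slot 3 empty => index 3.
Insert 497: h=3, slot 3 occupied => index 4.
Insert 372: h=5, slot 5 occupied => index 6.
Insert 855: h=0, slot 0 empty => index 0.
Table: [855, ∅, ∅, 948, 497, 229, 372, ∅, ∅, ∅, ∅]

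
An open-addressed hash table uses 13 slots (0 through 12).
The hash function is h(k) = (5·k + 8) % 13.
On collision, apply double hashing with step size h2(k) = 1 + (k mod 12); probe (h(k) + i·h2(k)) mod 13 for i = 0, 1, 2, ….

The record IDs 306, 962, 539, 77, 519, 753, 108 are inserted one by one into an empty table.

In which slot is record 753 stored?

0

306: h=4 => slot 4
962: h=8 => slot 8
539: h=12 => slot 12
77: h=3 => slot 3
519: h=3, h2=4, probe 3,7 => slot 7
753: h=3, h2=10, probe 3,0 => slot 0
108: h=2 => slot 2
Table: [753, ∅, 108, 77, 306, ∅, ∅, 519, 962, ∅, ∅, ∅, 539]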